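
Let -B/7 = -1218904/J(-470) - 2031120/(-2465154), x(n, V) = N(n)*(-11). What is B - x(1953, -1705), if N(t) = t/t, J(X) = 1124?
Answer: 292333344589/38483793 ≈ 7596.3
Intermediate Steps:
N(t) = 1
x(n, V) = -11 (x(n, V) = 1*(-11) = -11)
B = 291910022866/38483793 (B = -7*(-1218904/1124 - 2031120/(-2465154)) = -7*(-1218904*1/1124 - 2031120*(-1/2465154)) = -7*(-304726/281 + 112840/136953) = -7*(-41701431838/38483793) = 291910022866/38483793 ≈ 7585.3)
B - x(1953, -1705) = 291910022866/38483793 - 1*(-11) = 291910022866/38483793 + 11 = 292333344589/38483793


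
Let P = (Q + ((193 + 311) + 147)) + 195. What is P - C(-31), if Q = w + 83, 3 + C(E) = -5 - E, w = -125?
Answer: 781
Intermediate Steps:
C(E) = -8 - E (C(E) = -3 + (-5 - E) = -8 - E)
Q = -42 (Q = -125 + 83 = -42)
P = 804 (P = (-42 + ((193 + 311) + 147)) + 195 = (-42 + (504 + 147)) + 195 = (-42 + 651) + 195 = 609 + 195 = 804)
P - C(-31) = 804 - (-8 - 1*(-31)) = 804 - (-8 + 31) = 804 - 1*23 = 804 - 23 = 781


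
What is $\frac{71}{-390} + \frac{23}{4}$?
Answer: $\frac{4343}{780} \approx 5.5679$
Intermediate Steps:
$\frac{71}{-390} + \frac{23}{4} = 71 \left(- \frac{1}{390}\right) + 23 \cdot \frac{1}{4} = - \frac{71}{390} + \frac{23}{4} = \frac{4343}{780}$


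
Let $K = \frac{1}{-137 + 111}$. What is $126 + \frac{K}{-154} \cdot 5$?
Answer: $\frac{504509}{4004} \approx 126.0$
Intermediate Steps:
$K = - \frac{1}{26}$ ($K = \frac{1}{-26} = - \frac{1}{26} \approx -0.038462$)
$126 + \frac{K}{-154} \cdot 5 = 126 + - \frac{1}{26 \left(-154\right)} 5 = 126 + \left(- \frac{1}{26}\right) \left(- \frac{1}{154}\right) 5 = 126 + \frac{1}{4004} \cdot 5 = 126 + \frac{5}{4004} = \frac{504509}{4004}$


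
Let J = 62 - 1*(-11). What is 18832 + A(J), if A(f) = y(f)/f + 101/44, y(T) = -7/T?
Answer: 4416189953/234476 ≈ 18834.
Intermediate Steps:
J = 73 (J = 62 + 11 = 73)
A(f) = 101/44 - 7/f**2 (A(f) = (-7/f)/f + 101/44 = -7/f**2 + 101*(1/44) = -7/f**2 + 101/44 = 101/44 - 7/f**2)
18832 + A(J) = 18832 + (101/44 - 7/73**2) = 18832 + (101/44 - 7*1/5329) = 18832 + (101/44 - 7/5329) = 18832 + 537921/234476 = 4416189953/234476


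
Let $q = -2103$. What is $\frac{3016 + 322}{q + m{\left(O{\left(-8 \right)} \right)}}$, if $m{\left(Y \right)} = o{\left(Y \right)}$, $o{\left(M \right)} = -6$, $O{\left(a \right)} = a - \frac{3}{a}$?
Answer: $- \frac{3338}{2109} \approx -1.5827$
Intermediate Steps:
$O{\left(a \right)} = a - \frac{3}{a}$
$m{\left(Y \right)} = -6$
$\frac{3016 + 322}{q + m{\left(O{\left(-8 \right)} \right)}} = \frac{3016 + 322}{-2103 - 6} = \frac{3338}{-2109} = 3338 \left(- \frac{1}{2109}\right) = - \frac{3338}{2109}$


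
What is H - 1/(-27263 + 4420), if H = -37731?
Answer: -861889232/22843 ≈ -37731.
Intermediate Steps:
H - 1/(-27263 + 4420) = -37731 - 1/(-27263 + 4420) = -37731 - 1/(-22843) = -37731 - 1*(-1/22843) = -37731 + 1/22843 = -861889232/22843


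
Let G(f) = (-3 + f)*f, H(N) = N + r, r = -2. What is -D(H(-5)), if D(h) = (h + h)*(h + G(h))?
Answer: 882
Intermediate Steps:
H(N) = -2 + N (H(N) = N - 2 = -2 + N)
G(f) = f*(-3 + f)
D(h) = 2*h*(h + h*(-3 + h)) (D(h) = (h + h)*(h + h*(-3 + h)) = (2*h)*(h + h*(-3 + h)) = 2*h*(h + h*(-3 + h)))
-D(H(-5)) = -2*(-2 - 5)²*(-2 + (-2 - 5)) = -2*(-7)²*(-2 - 7) = -2*49*(-9) = -1*(-882) = 882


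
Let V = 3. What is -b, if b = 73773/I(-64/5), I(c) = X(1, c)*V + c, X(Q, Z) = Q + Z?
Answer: 368865/241 ≈ 1530.6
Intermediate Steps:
I(c) = 3 + 4*c (I(c) = (1 + c)*3 + c = (3 + 3*c) + c = 3 + 4*c)
b = -368865/241 (b = 73773/(3 + 4*(-64/5)) = 73773/(3 - 256/5) = 73773/(-241/5) = 73773*(-5/241) = -368865/241 ≈ -1530.6)
-b = -1*(-368865/241) = 368865/241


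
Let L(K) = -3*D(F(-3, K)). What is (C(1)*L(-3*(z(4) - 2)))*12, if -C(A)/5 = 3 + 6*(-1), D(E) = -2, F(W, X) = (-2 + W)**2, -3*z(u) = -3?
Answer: 1080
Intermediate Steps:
z(u) = 1 (z(u) = -1/3*(-3) = 1)
L(K) = 6 (L(K) = -3*(-2) = 6)
C(A) = 15 (C(A) = -5*(3 + 6*(-1)) = -5*(3 - 6) = -5*(-3) = 15)
(C(1)*L(-3*(z(4) - 2)))*12 = (15*6)*12 = 90*12 = 1080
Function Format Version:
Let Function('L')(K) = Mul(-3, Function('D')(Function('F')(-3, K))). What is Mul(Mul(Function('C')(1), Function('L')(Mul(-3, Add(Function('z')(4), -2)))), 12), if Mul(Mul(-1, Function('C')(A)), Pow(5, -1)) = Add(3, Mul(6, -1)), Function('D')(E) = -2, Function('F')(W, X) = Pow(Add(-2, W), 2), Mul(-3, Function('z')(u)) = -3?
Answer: 1080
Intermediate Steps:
Function('z')(u) = 1 (Function('z')(u) = Mul(Rational(-1, 3), -3) = 1)
Function('L')(K) = 6 (Function('L')(K) = Mul(-3, -2) = 6)
Function('C')(A) = 15 (Function('C')(A) = Mul(-5, Add(3, Mul(6, -1))) = Mul(-5, Add(3, -6)) = Mul(-5, -3) = 15)
Mul(Mul(Function('C')(1), Function('L')(Mul(-3, Add(Function('z')(4), -2)))), 12) = Mul(Mul(15, 6), 12) = Mul(90, 12) = 1080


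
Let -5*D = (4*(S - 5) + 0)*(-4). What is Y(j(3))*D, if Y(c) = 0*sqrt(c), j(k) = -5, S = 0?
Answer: 0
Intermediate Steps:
D = -16 (D = -(4*(0 - 5) + 0)*(-4)/5 = -(4*(-5) + 0)*(-4)/5 = -(-20 + 0)*(-4)/5 = -(-4)*(-4) = -1/5*80 = -16)
Y(c) = 0
Y(j(3))*D = 0*(-16) = 0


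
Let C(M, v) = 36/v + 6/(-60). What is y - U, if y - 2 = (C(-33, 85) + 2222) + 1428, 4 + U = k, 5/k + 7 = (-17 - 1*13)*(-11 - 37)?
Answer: 178143225/48722 ≈ 3656.3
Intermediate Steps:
k = 5/1433 (k = 5/(-7 + (-17 - 1*13)*(-11 - 37)) = 5/(-7 + (-17 - 13)*(-48)) = 5/(-7 - 30*(-48)) = 5/(-7 + 1440) = 5/1433 ≈ 0.0034892)
C(M, v) = -⅒ + 36/v (C(M, v) = 36/v + 6*(-1/60) = 36/v - ⅒ = -⅒ + 36/v)
U = -5727/1433 (U = -4 + 5/1433 = -5727/1433 ≈ -3.9965)
y = 124179/34 (y = 2 + (((⅒)*(360 - 1*85)/85 + 2222) + 1428) = 2 + (((⅒)*(1/85)*(360 - 85) + 2222) + 1428) = 2 + (((⅒)*(1/85)*275 + 2222) + 1428) = 2 + ((11/34 + 2222) + 1428) = 2 + (75559/34 + 1428) = 2 + 124111/34 = 124179/34 ≈ 3652.3)
y - U = 124179/34 - 1*(-5727/1433) = 124179/34 + 5727/1433 = 178143225/48722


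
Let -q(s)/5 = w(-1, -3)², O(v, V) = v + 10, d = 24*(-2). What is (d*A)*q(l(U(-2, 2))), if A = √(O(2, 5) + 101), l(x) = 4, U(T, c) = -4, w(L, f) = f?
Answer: 2160*√113 ≈ 22961.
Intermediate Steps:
d = -48
O(v, V) = 10 + v
q(s) = -45 (q(s) = -5*(-3)² = -5*9 = -45)
A = √113 (A = √((10 + 2) + 101) = √(12 + 101) = √113 ≈ 10.630)
(d*A)*q(l(U(-2, 2))) = -48*√113*(-45) = 2160*√113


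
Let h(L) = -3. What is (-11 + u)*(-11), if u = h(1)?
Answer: 154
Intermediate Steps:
u = -3
(-11 + u)*(-11) = (-11 - 3)*(-11) = -14*(-11) = 154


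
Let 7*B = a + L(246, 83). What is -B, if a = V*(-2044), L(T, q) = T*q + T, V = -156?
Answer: -48504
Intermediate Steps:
L(T, q) = T + T*q
a = 318864 (a = -156*(-2044) = 318864)
B = 48504 (B = (318864 + 246*(1 + 83))/7 = (318864 + 246*84)/7 = (318864 + 20664)/7 = (⅐)*339528 = 48504)
-B = -1*48504 = -48504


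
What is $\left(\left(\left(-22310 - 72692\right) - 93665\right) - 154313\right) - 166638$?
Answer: $-509618$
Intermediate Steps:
$\left(\left(\left(-22310 - 72692\right) - 93665\right) - 154313\right) - 166638 = \left(\left(-95002 - 93665\right) - 154313\right) - 166638 = \left(-188667 - 154313\right) - 166638 = -342980 - 166638 = -509618$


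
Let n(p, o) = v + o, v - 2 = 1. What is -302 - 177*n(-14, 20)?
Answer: -4373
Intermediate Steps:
v = 3 (v = 2 + 1 = 3)
n(p, o) = 3 + o
-302 - 177*n(-14, 20) = -302 - 177*(3 + 20) = -302 - 177*23 = -302 - 4071 = -4373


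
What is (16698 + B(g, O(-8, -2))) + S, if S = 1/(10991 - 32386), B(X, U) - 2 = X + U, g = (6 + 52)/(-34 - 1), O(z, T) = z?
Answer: 2499629191/149765 ≈ 16690.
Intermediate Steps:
g = -58/35 (g = 58/(-35) = 58*(-1/35) = -58/35 ≈ -1.6571)
B(X, U) = 2 + U + X (B(X, U) = 2 + (X + U) = 2 + (U + X) = 2 + U + X)
S = -1/21395 (S = 1/(-21395) = -1/21395 ≈ -4.6740e-5)
(16698 + B(g, O(-8, -2))) + S = (16698 + (2 - 8 - 58/35)) - 1/21395 = (16698 - 268/35) - 1/21395 = 584162/35 - 1/21395 = 2499629191/149765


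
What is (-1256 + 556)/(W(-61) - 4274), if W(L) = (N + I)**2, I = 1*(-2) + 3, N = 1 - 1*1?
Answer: 700/4273 ≈ 0.16382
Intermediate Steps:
N = 0 (N = 1 - 1 = 0)
I = 1 (I = -2 + 3 = 1)
W(L) = 1 (W(L) = (0 + 1)**2 = 1**2 = 1)
(-1256 + 556)/(W(-61) - 4274) = (-1256 + 556)/(1 - 4274) = -700/(-4273) = -700*(-1/4273) = 700/4273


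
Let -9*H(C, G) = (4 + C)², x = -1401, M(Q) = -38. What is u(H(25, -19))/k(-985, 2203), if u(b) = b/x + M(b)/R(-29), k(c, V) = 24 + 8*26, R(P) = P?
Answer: 503531/84833352 ≈ 0.0059355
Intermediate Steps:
H(C, G) = -(4 + C)²/9
k(c, V) = 232 (k(c, V) = 24 + 208 = 232)
u(b) = 38/29 - b/1401 (u(b) = b/(-1401) - 38/(-29) = b*(-1/1401) - 38*(-1/29) = -b/1401 + 38/29 = 38/29 - b/1401)
u(H(25, -19))/k(-985, 2203) = (38/29 - (-1)*(4 + 25)²/12609)/232 = (38/29 - (-1)*29²/12609)*(1/232) = (38/29 - (-1)*841/12609)*(1/232) = (38/29 - 1/1401*(-841/9))*(1/232) = (38/29 + 841/12609)*(1/232) = (503531/365661)*(1/232) = 503531/84833352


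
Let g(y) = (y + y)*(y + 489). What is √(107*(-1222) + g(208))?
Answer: 13*√942 ≈ 399.00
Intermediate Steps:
g(y) = 2*y*(489 + y) (g(y) = (2*y)*(489 + y) = 2*y*(489 + y))
√(107*(-1222) + g(208)) = √(107*(-1222) + 2*208*(489 + 208)) = √(-130754 + 2*208*697) = √(-130754 + 289952) = √159198 = 13*√942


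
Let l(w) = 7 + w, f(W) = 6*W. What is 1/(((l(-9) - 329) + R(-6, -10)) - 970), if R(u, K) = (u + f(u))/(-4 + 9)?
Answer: -5/6547 ≈ -0.00076371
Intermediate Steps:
R(u, K) = 7*u/5 (R(u, K) = (u + 6*u)/(-4 + 9) = (7*u)/5 = (7*u)*(1/5) = 7*u/5)
1/(((l(-9) - 329) + R(-6, -10)) - 970) = 1/((((7 - 9) - 329) + (7/5)*(-6)) - 970) = 1/(((-2 - 329) - 42/5) - 970) = 1/((-331 - 42/5) - 970) = 1/(-1697/5 - 970) = 1/(-6547/5) = -5/6547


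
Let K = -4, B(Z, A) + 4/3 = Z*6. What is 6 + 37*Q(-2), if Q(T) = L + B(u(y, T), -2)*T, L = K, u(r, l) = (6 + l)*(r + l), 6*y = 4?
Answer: 6974/3 ≈ 2324.7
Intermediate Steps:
y = ⅔ (y = (⅙)*4 = ⅔ ≈ 0.66667)
u(r, l) = (6 + l)*(l + r)
B(Z, A) = -4/3 + 6*Z (B(Z, A) = -4/3 + Z*6 = -4/3 + 6*Z)
L = -4
Q(T) = -4 + T*(68/3 + 6*T² + 40*T) (Q(T) = -4 + (-4/3 + 6*(T² + 6*T + 6*(⅔) + T*(⅔)))*T = -4 + (-4/3 + 6*(T² + 6*T + 4 + 2*T/3))*T = -4 + (-4/3 + 6*(4 + T² + 20*T/3))*T = -4 + (-4/3 + (24 + 6*T² + 40*T))*T = -4 + (68/3 + 6*T² + 40*T)*T = -4 + T*(68/3 + 6*T² + 40*T))
6 + 37*Q(-2) = 6 + 37*(-4 + (⅔)*(-2)*(34 + 9*(-2)² + 60*(-2))) = 6 + 37*(-4 + (⅔)*(-2)*(34 + 9*4 - 120)) = 6 + 37*(-4 + (⅔)*(-2)*(34 + 36 - 120)) = 6 + 37*(-4 + (⅔)*(-2)*(-50)) = 6 + 37*(-4 + 200/3) = 6 + 37*(188/3) = 6 + 6956/3 = 6974/3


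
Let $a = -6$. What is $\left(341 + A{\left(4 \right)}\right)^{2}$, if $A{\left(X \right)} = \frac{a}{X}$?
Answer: $\frac{461041}{4} \approx 1.1526 \cdot 10^{5}$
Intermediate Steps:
$A{\left(X \right)} = - \frac{6}{X}$
$\left(341 + A{\left(4 \right)}\right)^{2} = \left(341 - \frac{6}{4}\right)^{2} = \left(341 - \frac{3}{2}\right)^{2} = \left(\frac{679}{2}\right)^{2} = \frac{461041}{4}$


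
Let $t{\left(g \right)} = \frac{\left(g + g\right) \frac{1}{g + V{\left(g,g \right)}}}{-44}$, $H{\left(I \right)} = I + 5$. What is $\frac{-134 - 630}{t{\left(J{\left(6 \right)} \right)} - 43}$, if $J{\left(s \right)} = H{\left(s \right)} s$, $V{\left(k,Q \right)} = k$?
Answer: $\frac{33616}{1893} \approx 17.758$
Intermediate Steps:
$H{\left(I \right)} = 5 + I$
$J{\left(s \right)} = s \left(5 + s\right)$ ($J{\left(s \right)} = \left(5 + s\right) s = s \left(5 + s\right)$)
$t{\left(g \right)} = - \frac{1}{44}$ ($t{\left(g \right)} = \frac{\left(g + g\right) \frac{1}{g + g}}{-44} = \frac{2 g}{2 g} \left(- \frac{1}{44}\right) = 2 g \frac{1}{2 g} \left(- \frac{1}{44}\right) = 1 \left(- \frac{1}{44}\right) = - \frac{1}{44}$)
$\frac{-134 - 630}{t{\left(J{\left(6 \right)} \right)} - 43} = \frac{-134 - 630}{- \frac{1}{44} - 43} = - \frac{764}{- \frac{1893}{44}} = \left(-764\right) \left(- \frac{44}{1893}\right) = \frac{33616}{1893}$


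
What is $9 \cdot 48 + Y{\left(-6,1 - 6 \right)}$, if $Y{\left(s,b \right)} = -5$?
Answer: $427$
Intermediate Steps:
$9 \cdot 48 + Y{\left(-6,1 - 6 \right)} = 9 \cdot 48 - 5 = 432 - 5 = 427$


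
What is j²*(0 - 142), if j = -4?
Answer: -2272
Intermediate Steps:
j²*(0 - 142) = (-4)²*(0 - 142) = 16*(-142) = -2272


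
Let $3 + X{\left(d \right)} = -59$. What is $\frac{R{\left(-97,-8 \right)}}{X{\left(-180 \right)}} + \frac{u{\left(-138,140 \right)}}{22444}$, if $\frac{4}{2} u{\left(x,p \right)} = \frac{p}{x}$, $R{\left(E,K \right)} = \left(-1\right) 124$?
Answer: $\frac{3097237}{1548636} \approx 2.0$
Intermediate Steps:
$R{\left(E,K \right)} = -124$
$u{\left(x,p \right)} = \frac{p}{2 x}$ ($u{\left(x,p \right)} = \frac{p \frac{1}{x}}{2} = \frac{p}{2 x}$)
$X{\left(d \right)} = -62$ ($X{\left(d \right)} = -3 - 59 = -62$)
$\frac{R{\left(-97,-8 \right)}}{X{\left(-180 \right)}} + \frac{u{\left(-138,140 \right)}}{22444} = - \frac{124}{-62} + \frac{\frac{1}{2} \cdot 140 \frac{1}{-138}}{22444} = \left(-124\right) \left(- \frac{1}{62}\right) + \frac{1}{2} \cdot 140 \left(- \frac{1}{138}\right) \frac{1}{22444} = 2 - \frac{35}{1548636} = \frac{3097237}{1548636}$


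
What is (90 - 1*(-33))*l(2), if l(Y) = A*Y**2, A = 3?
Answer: 1476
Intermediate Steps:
l(Y) = 3*Y**2
(90 - 1*(-33))*l(2) = (90 - 1*(-33))*(3*2**2) = (90 + 33)*(3*4) = 123*12 = 1476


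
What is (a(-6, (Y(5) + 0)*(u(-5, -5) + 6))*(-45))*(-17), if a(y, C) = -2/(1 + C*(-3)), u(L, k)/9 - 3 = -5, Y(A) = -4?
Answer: 1530/143 ≈ 10.699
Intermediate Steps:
u(L, k) = -18 (u(L, k) = 27 + 9*(-5) = 27 - 45 = -18)
a(y, C) = -2/(1 - 3*C)
(a(-6, (Y(5) + 0)*(u(-5, -5) + 6))*(-45))*(-17) = ((2/(-1 + 3*((-4 + 0)*(-18 + 6))))*(-45))*(-17) = ((2/(-1 + 3*(-4*(-12))))*(-45))*(-17) = ((2/(-1 + 3*48))*(-45))*(-17) = ((2/(-1 + 144))*(-45))*(-17) = ((2/143)*(-45))*(-17) = -90/143*(-17) = 1530/143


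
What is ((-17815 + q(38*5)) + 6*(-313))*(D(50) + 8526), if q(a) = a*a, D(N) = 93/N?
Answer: 6995829951/50 ≈ 1.3992e+8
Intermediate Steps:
q(a) = a²
((-17815 + q(38*5)) + 6*(-313))*(D(50) + 8526) = ((-17815 + (38*5)²) + 6*(-313))*(93/50 + 8526) = ((-17815 + 190²) - 1878)*(93*(1/50) + 8526) = ((-17815 + 36100) - 1878)*(93/50 + 8526) = (18285 - 1878)*(426393/50) = 16407*(426393/50) = 6995829951/50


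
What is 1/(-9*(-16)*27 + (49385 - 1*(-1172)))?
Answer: 1/54445 ≈ 1.8367e-5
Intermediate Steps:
1/(-9*(-16)*27 + (49385 - 1*(-1172))) = 1/(144*27 + (49385 + 1172)) = 1/(3888 + 50557) = 1/54445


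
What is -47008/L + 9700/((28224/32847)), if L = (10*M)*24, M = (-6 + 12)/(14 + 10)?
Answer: 41181019/3920 ≈ 10505.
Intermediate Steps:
M = 1/4 (M = 6/24 = 6*(1/24) = 1/4 ≈ 0.25000)
L = 60 (L = (10*(1/4))*24 = (5/2)*24 = 60)
-47008/L + 9700/((28224/32847)) = -47008/60 + 9700/((28224/32847)) = -47008*1/60 + 9700/((28224*(1/32847))) = -11752/15 + 9700/(9408/10949) = -11752/15 + 9700*(10949/9408) = -11752/15 + 26551325/2352 = 41181019/3920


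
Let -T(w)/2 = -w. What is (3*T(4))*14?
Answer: 336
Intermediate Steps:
T(w) = 2*w (T(w) = -(-2)*w = 2*w)
(3*T(4))*14 = (3*(2*4))*14 = (3*8)*14 = 24*14 = 336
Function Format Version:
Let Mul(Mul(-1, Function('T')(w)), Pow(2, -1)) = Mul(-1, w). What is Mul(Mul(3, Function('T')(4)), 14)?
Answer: 336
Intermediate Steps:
Function('T')(w) = Mul(2, w) (Function('T')(w) = Mul(-2, Mul(-1, w)) = Mul(2, w))
Mul(Mul(3, Function('T')(4)), 14) = Mul(Mul(3, Mul(2, 4)), 14) = Mul(Mul(3, 8), 14) = Mul(24, 14) = 336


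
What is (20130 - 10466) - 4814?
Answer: 4850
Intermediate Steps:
(20130 - 10466) - 4814 = 9664 - 4814 = 4850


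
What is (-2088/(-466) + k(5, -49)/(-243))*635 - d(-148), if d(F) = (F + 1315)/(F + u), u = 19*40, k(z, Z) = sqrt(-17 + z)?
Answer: 135149123/47532 - 1270*I*sqrt(3)/243 ≈ 2843.3 - 9.0523*I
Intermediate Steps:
u = 760
d(F) = (1315 + F)/(760 + F) (d(F) = (F + 1315)/(F + 760) = (1315 + F)/(760 + F))
(-2088/(-466) + k(5, -49)/(-243))*635 - d(-148) = (-2088/(-466) + sqrt(-17 + 5)/(-243))*635 - (1315 - 148)/(760 - 148) = (-2088*(-1/466) + sqrt(-12)*(-1/243))*635 - 1167/612 = (1044/233 + (2*I*sqrt(3))*(-1/243))*635 - 1167/612 = (1044/233 - 2*I*sqrt(3)/243)*635 - 1*389/204 = (662940/233 - 1270*I*sqrt(3)/243) - 389/204 = 135149123/47532 - 1270*I*sqrt(3)/243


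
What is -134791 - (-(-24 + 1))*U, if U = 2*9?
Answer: -135205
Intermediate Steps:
U = 18
-134791 - (-(-24 + 1))*U = -134791 - (-(-24 + 1))*18 = -134791 - (-1*(-23))*18 = -134791 - 23*18 = -134791 - 1*414 = -134791 - 414 = -135205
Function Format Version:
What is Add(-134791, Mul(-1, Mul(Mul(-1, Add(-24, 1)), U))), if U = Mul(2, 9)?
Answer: -135205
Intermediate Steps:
U = 18
Add(-134791, Mul(-1, Mul(Mul(-1, Add(-24, 1)), U))) = Add(-134791, Mul(-1, Mul(Mul(-1, Add(-24, 1)), 18))) = Add(-134791, Mul(-1, Mul(Mul(-1, -23), 18))) = Add(-134791, Mul(-1, Mul(23, 18))) = Add(-134791, Mul(-1, 414)) = Add(-134791, -414) = -135205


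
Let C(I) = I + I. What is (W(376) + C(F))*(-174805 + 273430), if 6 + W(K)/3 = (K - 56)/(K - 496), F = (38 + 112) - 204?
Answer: -13215750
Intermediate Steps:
F = -54 (F = 150 - 204 = -54)
C(I) = 2*I
W(K) = -18 + 3*(-56 + K)/(-496 + K) (W(K) = -18 + 3*((K - 56)/(K - 496)) = -18 + 3*((-56 + K)/(-496 + K)) = -18 + 3*(-56 + K)/(-496 + K))
(W(376) + C(F))*(-174805 + 273430) = (15*(584 - 1*376)/(-496 + 376) + 2*(-54))*(-174805 + 273430) = (15*(584 - 376)/(-120) - 108)*98625 = (15*(-1/120)*208 - 108)*98625 = (-26 - 108)*98625 = -134*98625 = -13215750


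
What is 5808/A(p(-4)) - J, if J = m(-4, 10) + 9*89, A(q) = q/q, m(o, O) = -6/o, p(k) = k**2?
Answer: 10011/2 ≈ 5005.5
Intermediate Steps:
A(q) = 1
J = 1605/2 (J = -6/(-4) + 9*89 = -6*(-1/4) + 801 = 3/2 + 801 = 1605/2 ≈ 802.50)
5808/A(p(-4)) - J = 5808/1 - 1*1605/2 = 5808*1 - 1605/2 = 5808 - 1605/2 = 10011/2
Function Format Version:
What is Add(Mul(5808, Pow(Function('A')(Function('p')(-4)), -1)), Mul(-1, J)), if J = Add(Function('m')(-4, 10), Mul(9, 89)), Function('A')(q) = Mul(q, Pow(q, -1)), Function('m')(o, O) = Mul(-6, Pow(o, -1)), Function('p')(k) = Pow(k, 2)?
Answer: Rational(10011, 2) ≈ 5005.5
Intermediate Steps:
Function('A')(q) = 1
J = Rational(1605, 2) (J = Add(Mul(-6, Pow(-4, -1)), Mul(9, 89)) = Add(Mul(-6, Rational(-1, 4)), 801) = Add(Rational(3, 2), 801) = Rational(1605, 2) ≈ 802.50)
Add(Mul(5808, Pow(Function('A')(Function('p')(-4)), -1)), Mul(-1, J)) = Add(Mul(5808, Pow(1, -1)), Mul(-1, Rational(1605, 2))) = Add(Mul(5808, 1), Rational(-1605, 2)) = Add(5808, Rational(-1605, 2)) = Rational(10011, 2)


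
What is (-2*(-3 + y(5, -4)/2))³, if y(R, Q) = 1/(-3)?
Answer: 6859/27 ≈ 254.04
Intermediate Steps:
y(R, Q) = -⅓
(-2*(-3 + y(5, -4)/2))³ = (-2*(-3 - ⅓/2))³ = (-2*(-3 - ⅓*½))³ = (-2*(-3 - ⅙))³ = (-2*(-19/6))³ = (19/3)³ = 6859/27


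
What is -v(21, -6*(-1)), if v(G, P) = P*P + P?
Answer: -42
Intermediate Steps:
v(G, P) = P + P² (v(G, P) = P² + P = P + P²)
-v(21, -6*(-1)) = -(-6*(-1))*(1 - 6*(-1)) = -6*(1 + 6) = -6*7 = -1*42 = -42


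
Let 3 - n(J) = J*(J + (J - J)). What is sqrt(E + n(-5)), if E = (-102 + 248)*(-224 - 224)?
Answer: 3*I*sqrt(7270) ≈ 255.79*I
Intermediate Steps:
E = -65408 (E = 146*(-448) = -65408)
n(J) = 3 - J**2 (n(J) = 3 - J*(J + (J - J)) = 3 - J*(J + 0) = 3 - J*J = 3 - J**2)
sqrt(E + n(-5)) = sqrt(-65408 + (3 - 1*(-5)**2)) = sqrt(-65408 + (3 - 1*25)) = sqrt(-65408 + (3 - 25)) = sqrt(-65408 - 22) = sqrt(-65430) = 3*I*sqrt(7270)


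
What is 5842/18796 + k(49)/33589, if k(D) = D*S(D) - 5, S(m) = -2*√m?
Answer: 721413/2485586 ≈ 0.29024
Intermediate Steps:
k(D) = -5 - 2*D^(3/2) (k(D) = D*(-2*√D) - 5 = -2*D^(3/2) - 5 = -5 - 2*D^(3/2))
5842/18796 + k(49)/33589 = 5842/18796 + (-5 - 2*49^(3/2))/33589 = 5842*(1/18796) + (-5 - 2*343)*(1/33589) = 23/74 + (-5 - 686)*(1/33589) = 23/74 - 691*1/33589 = 23/74 - 691/33589 = 721413/2485586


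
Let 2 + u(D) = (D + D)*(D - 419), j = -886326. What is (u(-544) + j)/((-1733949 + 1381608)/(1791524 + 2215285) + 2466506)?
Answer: 71862564616/1098090898557 ≈ 0.065443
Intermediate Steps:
u(D) = -2 + 2*D*(-419 + D) (u(D) = -2 + (D + D)*(D - 419) = -2 + (2*D)*(-419 + D) = -2 + 2*D*(-419 + D))
(u(-544) + j)/((-1733949 + 1381608)/(1791524 + 2215285) + 2466506) = ((-2 - 838*(-544) + 2*(-544)²) - 886326)/((-1733949 + 1381608)/(1791524 + 2215285) + 2466506) = ((-2 + 455872 + 2*295936) - 886326)/(-352341/4006809 + 2466506) = ((-2 + 455872 + 591872) - 886326)/(-352341*1/4006809 + 2466506) = (1047742 - 886326)/(-39149/445201 + 2466506) = 161416/(1098090898557/445201) = 161416*(445201/1098090898557) = 71862564616/1098090898557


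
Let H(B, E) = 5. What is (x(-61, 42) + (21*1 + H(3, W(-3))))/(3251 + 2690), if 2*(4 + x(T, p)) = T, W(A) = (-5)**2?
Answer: -17/11882 ≈ -0.0014307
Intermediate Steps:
W(A) = 25
x(T, p) = -4 + T/2
(x(-61, 42) + (21*1 + H(3, W(-3))))/(3251 + 2690) = ((-4 + (1/2)*(-61)) + (21*1 + 5))/(3251 + 2690) = ((-4 - 61/2) + (21 + 5))/5941 = (-69/2 + 26)*(1/5941) = -17/2*1/5941 = -17/11882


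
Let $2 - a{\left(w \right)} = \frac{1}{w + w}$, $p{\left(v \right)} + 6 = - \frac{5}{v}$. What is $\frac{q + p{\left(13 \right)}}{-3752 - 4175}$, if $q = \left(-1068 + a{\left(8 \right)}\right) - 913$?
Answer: $\frac{412973}{1648816} \approx 0.25047$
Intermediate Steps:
$p{\left(v \right)} = -6 - \frac{5}{v}$
$a{\left(w \right)} = 2 - \frac{1}{2 w}$ ($a{\left(w \right)} = 2 - \frac{1}{w + w} = 2 - \frac{1}{2 w}$)
$q = - \frac{31665}{16}$ ($q = \left(-1068 + \left(2 - \frac{1}{2 \cdot 8}\right)\right) - 913 = \left(-1068 + \left(2 - \frac{1}{16}\right)\right) - 913 = \left(-1068 + \frac{31}{16}\right) - 913 = - \frac{17057}{16} - 913 = - \frac{31665}{16} \approx -1979.1$)
$\frac{q + p{\left(13 \right)}}{-3752 - 4175} = \frac{- \frac{31665}{16} - \left(6 + \frac{5}{13}\right)}{-3752 - 4175} = \frac{- \frac{31665}{16} - \frac{83}{13}}{-7927} = \left(- \frac{31665}{16} - \frac{83}{13}\right) \left(- \frac{1}{7927}\right) = \left(- \frac{412973}{208}\right) \left(- \frac{1}{7927}\right) = \frac{412973}{1648816}$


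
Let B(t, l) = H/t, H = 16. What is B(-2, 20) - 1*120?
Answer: -128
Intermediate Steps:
B(t, l) = 16/t
B(-2, 20) - 1*120 = 16/(-2) - 1*120 = 16*(-1/2) - 120 = -8 - 120 = -128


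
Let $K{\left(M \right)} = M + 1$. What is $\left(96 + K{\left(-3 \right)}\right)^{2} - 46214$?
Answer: $-37378$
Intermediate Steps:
$K{\left(M \right)} = 1 + M$
$\left(96 + K{\left(-3 \right)}\right)^{2} - 46214 = \left(96 + \left(1 - 3\right)\right)^{2} - 46214 = \left(96 - 2\right)^{2} - 46214 = 94^{2} - 46214 = 8836 - 46214 = -37378$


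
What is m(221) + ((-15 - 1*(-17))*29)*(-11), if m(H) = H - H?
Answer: -638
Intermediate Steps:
m(H) = 0
m(221) + ((-15 - 1*(-17))*29)*(-11) = 0 + ((-15 - 1*(-17))*29)*(-11) = 0 + ((-15 + 17)*29)*(-11) = 0 + (2*29)*(-11) = 0 + 58*(-11) = 0 - 638 = -638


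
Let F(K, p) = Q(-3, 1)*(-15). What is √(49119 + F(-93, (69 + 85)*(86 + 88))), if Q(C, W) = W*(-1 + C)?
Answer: 13*√291 ≈ 221.76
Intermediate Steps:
F(K, p) = 60 (F(K, p) = (1*(-1 - 3))*(-15) = (1*(-4))*(-15) = -4*(-15) = 60)
√(49119 + F(-93, (69 + 85)*(86 + 88))) = √(49119 + 60) = √49179 = 13*√291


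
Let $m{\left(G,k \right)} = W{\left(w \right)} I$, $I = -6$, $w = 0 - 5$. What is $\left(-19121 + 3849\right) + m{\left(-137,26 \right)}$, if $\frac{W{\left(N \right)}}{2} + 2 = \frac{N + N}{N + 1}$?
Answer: $-15278$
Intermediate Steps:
$w = -5$ ($w = 0 - 5 = -5$)
$W{\left(N \right)} = -4 + \frac{4 N}{1 + N}$ ($W{\left(N \right)} = -4 + 2 \frac{N + N}{N + 1} = -4 + 2 \frac{2 N}{1 + N} = -4 + \frac{4 N}{1 + N}$)
$m{\left(G,k \right)} = -6$ ($m{\left(G,k \right)} = - \frac{4}{1 - 5} \left(-6\right) = - \frac{4}{-4} \left(-6\right) = \left(-4\right) \left(- \frac{1}{4}\right) \left(-6\right) = 1 \left(-6\right) = -6$)
$\left(-19121 + 3849\right) + m{\left(-137,26 \right)} = \left(-19121 + 3849\right) - 6 = -15272 - 6 = -15278$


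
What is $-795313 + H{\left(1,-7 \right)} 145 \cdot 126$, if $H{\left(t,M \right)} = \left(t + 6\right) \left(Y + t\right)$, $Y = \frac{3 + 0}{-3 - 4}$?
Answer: $-722233$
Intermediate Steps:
$Y = - \frac{3}{7}$ ($Y = \frac{3}{-7} = 3 \left(- \frac{1}{7}\right) = - \frac{3}{7} \approx -0.42857$)
$H{\left(t,M \right)} = \left(6 + t\right) \left(- \frac{3}{7} + t\right)$ ($H{\left(t,M \right)} = \left(t + 6\right) \left(- \frac{3}{7} + t\right) = \left(6 + t\right) \left(- \frac{3}{7} + t\right)$)
$-795313 + H{\left(1,-7 \right)} 145 \cdot 126 = -795313 + \left(- \frac{18}{7} + 1^{2} + \frac{39}{7} \cdot 1\right) 145 \cdot 126 = -795313 + \left(- \frac{18}{7} + 1 + \frac{39}{7}\right) 145 \cdot 126 = -795313 + 4 \cdot 145 \cdot 126 = -795313 + 580 \cdot 126 = -795313 + 73080 = -722233$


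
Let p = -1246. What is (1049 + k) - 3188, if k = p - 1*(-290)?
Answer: -3095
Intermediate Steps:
k = -956 (k = -1246 - 1*(-290) = -1246 + 290 = -956)
(1049 + k) - 3188 = (1049 - 956) - 3188 = 93 - 3188 = -3095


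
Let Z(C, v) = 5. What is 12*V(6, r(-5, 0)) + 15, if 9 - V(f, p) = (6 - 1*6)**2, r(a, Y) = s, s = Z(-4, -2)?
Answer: 123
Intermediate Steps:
s = 5
r(a, Y) = 5
V(f, p) = 9 (V(f, p) = 9 - (6 - 1*6)**2 = 9 - (6 - 6)**2 = 9 - 1*0**2 = 9 - 1*0 = 9 + 0 = 9)
12*V(6, r(-5, 0)) + 15 = 12*9 + 15 = 108 + 15 = 123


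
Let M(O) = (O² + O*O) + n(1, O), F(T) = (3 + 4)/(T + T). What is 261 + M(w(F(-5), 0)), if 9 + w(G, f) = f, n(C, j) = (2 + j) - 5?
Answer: 411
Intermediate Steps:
n(C, j) = -3 + j
F(T) = 7/(2*T) (F(T) = 7/((2*T)) = 7*(1/(2*T)) = 7/(2*T))
w(G, f) = -9 + f
M(O) = -3 + O + 2*O² (M(O) = (O² + O*O) + (-3 + O) = (O² + O²) + (-3 + O) = 2*O² + (-3 + O) = -3 + O + 2*O²)
261 + M(w(F(-5), 0)) = 261 + (-3 + (-9 + 0) + 2*(-9 + 0)²) = 261 + (-3 - 9 + 2*(-9)²) = 261 + (-3 - 9 + 2*81) = 261 + (-3 - 9 + 162) = 261 + 150 = 411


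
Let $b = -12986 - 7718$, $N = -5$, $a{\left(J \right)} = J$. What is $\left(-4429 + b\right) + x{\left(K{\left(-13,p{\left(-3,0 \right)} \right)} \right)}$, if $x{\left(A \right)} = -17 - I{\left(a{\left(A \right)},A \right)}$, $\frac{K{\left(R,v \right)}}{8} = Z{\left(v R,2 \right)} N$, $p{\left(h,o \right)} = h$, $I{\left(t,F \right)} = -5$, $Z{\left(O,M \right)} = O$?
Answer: $-25145$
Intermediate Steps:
$K{\left(R,v \right)} = - 40 R v$ ($K{\left(R,v \right)} = 8 v R \left(-5\right) = 8 R v \left(-5\right) = 8 \left(- 5 R v\right) = - 40 R v$)
$x{\left(A \right)} = -12$ ($x{\left(A \right)} = -17 - -5 = -17 + 5 = -12$)
$b = -20704$
$\left(-4429 + b\right) + x{\left(K{\left(-13,p{\left(-3,0 \right)} \right)} \right)} = \left(-4429 - 20704\right) - 12 = -25133 - 12 = -25145$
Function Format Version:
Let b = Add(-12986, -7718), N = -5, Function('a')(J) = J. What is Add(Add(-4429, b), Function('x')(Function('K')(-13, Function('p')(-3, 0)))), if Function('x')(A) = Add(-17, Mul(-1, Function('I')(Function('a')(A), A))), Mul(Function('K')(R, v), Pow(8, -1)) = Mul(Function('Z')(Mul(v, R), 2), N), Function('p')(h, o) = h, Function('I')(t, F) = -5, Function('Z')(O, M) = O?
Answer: -25145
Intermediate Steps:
Function('K')(R, v) = Mul(-40, R, v) (Function('K')(R, v) = Mul(8, Mul(Mul(v, R), -5)) = Mul(8, Mul(Mul(R, v), -5)) = Mul(8, Mul(-5, R, v)) = Mul(-40, R, v))
Function('x')(A) = -12 (Function('x')(A) = Add(-17, Mul(-1, -5)) = Add(-17, 5) = -12)
b = -20704
Add(Add(-4429, b), Function('x')(Function('K')(-13, Function('p')(-3, 0)))) = Add(Add(-4429, -20704), -12) = Add(-25133, -12) = -25145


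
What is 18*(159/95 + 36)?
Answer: 64422/95 ≈ 678.13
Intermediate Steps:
18*(159/95 + 36) = 18*(3579/95) = 64422/95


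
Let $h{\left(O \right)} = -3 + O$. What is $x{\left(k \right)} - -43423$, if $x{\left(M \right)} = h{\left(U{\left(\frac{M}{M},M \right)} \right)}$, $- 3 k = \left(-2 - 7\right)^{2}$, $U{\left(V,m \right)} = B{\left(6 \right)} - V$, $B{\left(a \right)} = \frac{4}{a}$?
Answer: $\frac{130259}{3} \approx 43420.0$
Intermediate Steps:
$U{\left(V,m \right)} = \frac{2}{3} - V$ ($U{\left(V,m \right)} = \frac{4}{6} - V = 4 \cdot \frac{1}{6} - V = \frac{2}{3} - V$)
$k = -27$ ($k = - \frac{\left(-2 - 7\right)^{2}}{3} = - \frac{\left(-9\right)^{2}}{3} = \left(- \frac{1}{3}\right) 81 = -27$)
$x{\left(M \right)} = - \frac{10}{3}$ ($x{\left(M \right)} = -3 + \left(\frac{2}{3} - \frac{M}{M}\right) = -3 + \left(\frac{2}{3} - 1\right) = -3 - \frac{1}{3} = - \frac{10}{3}$)
$x{\left(k \right)} - -43423 = - \frac{10}{3} - -43423 = - \frac{10}{3} + 43423 = \frac{130259}{3}$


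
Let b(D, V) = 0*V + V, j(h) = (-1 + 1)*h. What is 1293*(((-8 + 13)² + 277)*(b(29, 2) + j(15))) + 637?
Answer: 781609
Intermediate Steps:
j(h) = 0 (j(h) = 0*h = 0)
b(D, V) = V (b(D, V) = 0 + V = V)
1293*(((-8 + 13)² + 277)*(b(29, 2) + j(15))) + 637 = 1293*(((-8 + 13)² + 277)*(2 + 0)) + 637 = 1293*((5² + 277)*2) + 637 = 1293*((25 + 277)*2) + 637 = 1293*(302*2) + 637 = 1293*604 + 637 = 780972 + 637 = 781609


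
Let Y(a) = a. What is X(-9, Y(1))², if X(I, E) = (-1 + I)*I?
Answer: 8100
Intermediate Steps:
X(I, E) = I*(-1 + I)
X(-9, Y(1))² = (-9*(-1 - 9))² = (-9*(-10))² = 90² = 8100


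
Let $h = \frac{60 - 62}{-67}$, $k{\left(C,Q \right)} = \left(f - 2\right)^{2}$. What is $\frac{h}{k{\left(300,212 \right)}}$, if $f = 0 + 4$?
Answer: $\frac{1}{134} \approx 0.0074627$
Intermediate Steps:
$f = 4$
$k{\left(C,Q \right)} = 4$ ($k{\left(C,Q \right)} = \left(4 - 2\right)^{2} = 2^{2} = 4$)
$h = \frac{2}{67}$ ($h = \left(-2\right) \left(- \frac{1}{67}\right) = \frac{2}{67} \approx 0.029851$)
$\frac{h}{k{\left(300,212 \right)}} = \frac{2}{67 \cdot 4} = \frac{2}{67} \cdot \frac{1}{4} = \frac{1}{134}$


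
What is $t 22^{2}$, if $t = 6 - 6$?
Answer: $0$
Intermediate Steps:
$t = 0$ ($t = 6 - 6 = 0$)
$t 22^{2} = 0 \cdot 22^{2} = 0 \cdot 484 = 0$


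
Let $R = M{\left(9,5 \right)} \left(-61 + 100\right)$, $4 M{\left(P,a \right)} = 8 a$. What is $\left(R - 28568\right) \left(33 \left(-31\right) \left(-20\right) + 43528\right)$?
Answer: $-1803053864$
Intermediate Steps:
$M{\left(P,a \right)} = 2 a$ ($M{\left(P,a \right)} = \frac{8 a}{4} = 2 a$)
$R = 390$ ($R = 2 \cdot 5 \left(-61 + 100\right) = 10 \cdot 39 = 390$)
$\left(R - 28568\right) \left(33 \left(-31\right) \left(-20\right) + 43528\right) = \left(390 - 28568\right) \left(33 \left(-31\right) \left(-20\right) + 43528\right) = - 28178 \left(\left(-1023\right) \left(-20\right) + 43528\right) = - 28178 \left(20460 + 43528\right) = \left(-28178\right) 63988 = -1803053864$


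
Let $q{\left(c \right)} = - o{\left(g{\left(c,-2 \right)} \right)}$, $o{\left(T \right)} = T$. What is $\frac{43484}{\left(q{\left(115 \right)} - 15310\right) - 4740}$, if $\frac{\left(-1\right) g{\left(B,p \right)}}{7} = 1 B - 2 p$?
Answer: $- \frac{43484}{19217} \approx -2.2628$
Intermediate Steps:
$g{\left(B,p \right)} = - 7 B + 14 p$ ($g{\left(B,p \right)} = - 7 \left(1 B - 2 p\right) = - 7 \left(B - 2 p\right) = - 7 B + 14 p$)
$q{\left(c \right)} = 28 + 7 c$ ($q{\left(c \right)} = - (- 7 c + 14 \left(-2\right)) = - (- 7 c - 28) = - (-28 - 7 c) = 28 + 7 c$)
$\frac{43484}{\left(q{\left(115 \right)} - 15310\right) - 4740} = \frac{43484}{\left(\left(28 + 7 \cdot 115\right) - 15310\right) - 4740} = \frac{43484}{\left(\left(28 + 805\right) - 15310\right) - 4740} = \frac{43484}{\left(833 - 15310\right) - 4740} = \frac{43484}{-14477 - 4740} = \frac{43484}{-19217} = 43484 \left(- \frac{1}{19217}\right) = - \frac{43484}{19217}$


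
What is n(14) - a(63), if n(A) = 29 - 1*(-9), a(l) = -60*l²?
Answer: 238178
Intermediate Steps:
n(A) = 38 (n(A) = 29 + 9 = 38)
n(14) - a(63) = 38 - (-60)*63² = 38 - (-60)*3969 = 38 - 1*(-238140) = 38 + 238140 = 238178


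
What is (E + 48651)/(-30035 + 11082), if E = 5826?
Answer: -54477/18953 ≈ -2.8743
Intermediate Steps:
(E + 48651)/(-30035 + 11082) = (5826 + 48651)/(-30035 + 11082) = 54477/(-18953) = 54477*(-1/18953) = -54477/18953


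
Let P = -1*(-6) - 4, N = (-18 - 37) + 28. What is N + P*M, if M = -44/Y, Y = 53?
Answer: -1519/53 ≈ -28.660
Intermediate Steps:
N = -27 (N = -55 + 28 = -27)
M = -44/53 ≈ -0.83019
P = 2 (P = 6 - 4 = 2)
N + P*M = -27 + 2*(-44/53) = -27 - 88/53 = -1519/53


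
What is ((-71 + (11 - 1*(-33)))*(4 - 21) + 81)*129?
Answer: 69660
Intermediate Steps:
((-71 + (11 - 1*(-33)))*(4 - 21) + 81)*129 = ((-71 + (11 + 33))*(-17) + 81)*129 = ((-71 + 44)*(-17) + 81)*129 = (-27*(-17) + 81)*129 = (459 + 81)*129 = 540*129 = 69660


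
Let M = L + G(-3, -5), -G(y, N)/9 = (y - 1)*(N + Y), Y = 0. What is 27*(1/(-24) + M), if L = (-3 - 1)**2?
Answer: -35433/8 ≈ -4429.1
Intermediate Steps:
L = 16 (L = (-4)**2 = 16)
G(y, N) = -9*N*(-1 + y) (G(y, N) = -9*(y - 1)*(N + 0) = -9*(-1 + y)*N = -9*N*(-1 + y))
M = -164 (M = 16 + 9*(-5)*(1 - 1*(-3)) = 16 + 9*(-5)*(1 + 3) = 16 + 9*(-5)*4 = 16 - 180 = -164)
27*(1/(-24) + M) = 27*(1/(-24) - 164) = 27*(-1/24 - 164) = 27*(-3937/24) = -35433/8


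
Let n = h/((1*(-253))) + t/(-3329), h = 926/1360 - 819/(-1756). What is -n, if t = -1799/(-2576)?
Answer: 2385767951/502849178480 ≈ 0.0047445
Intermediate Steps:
h = 342487/298520 (h = 926*(1/1360) - 819*(-1/1756) = 463/680 + 819/1756 = 342487/298520 ≈ 1.1473)
t = 257/368 (t = -1799*(-1/2576) = 257/368 ≈ 0.69837)
n = -2385767951/502849178480 (n = 342487/(298520*((1*(-253)))) + (257/368)/(-3329) = (342487/298520)/(-253) + (257/368)*(-1/3329) = (342487/298520)*(-1/253) - 257/1225072 = -342487/75525560 - 257/1225072 = -2385767951/502849178480 ≈ -0.0047445)
-n = -1*(-2385767951/502849178480) = 2385767951/502849178480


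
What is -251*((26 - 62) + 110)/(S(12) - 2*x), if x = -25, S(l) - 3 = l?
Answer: -18574/65 ≈ -285.75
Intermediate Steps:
S(l) = 3 + l
-251*((26 - 62) + 110)/(S(12) - 2*x) = -251*((26 - 62) + 110)/((3 + 12) - 2*(-25)) = -251*(-36 + 110)/(15 + 50) = -18574/65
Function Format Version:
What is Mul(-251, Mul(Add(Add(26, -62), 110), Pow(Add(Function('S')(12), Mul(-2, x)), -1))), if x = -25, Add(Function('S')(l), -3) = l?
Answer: Rational(-18574, 65) ≈ -285.75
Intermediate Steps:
Function('S')(l) = Add(3, l)
Mul(-251, Mul(Add(Add(26, -62), 110), Pow(Add(Function('S')(12), Mul(-2, x)), -1))) = Mul(-251, Mul(Add(Add(26, -62), 110), Pow(Add(Add(3, 12), Mul(-2, -25)), -1))) = Mul(-251, Mul(Add(-36, 110), Pow(Add(15, 50), -1))) = Mul(-251, Mul(74, Pow(65, -1))) = Mul(-251, Mul(74, Rational(1, 65))) = Mul(-251, Rational(74, 65)) = Rational(-18574, 65)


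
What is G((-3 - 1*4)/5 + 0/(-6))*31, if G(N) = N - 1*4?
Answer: -837/5 ≈ -167.40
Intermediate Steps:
G(N) = -4 + N (G(N) = N - 4 = -4 + N)
G((-3 - 1*4)/5 + 0/(-6))*31 = (-4 + ((-3 - 1*4)/5 + 0/(-6)))*31 = (-4 + ((-3 - 4)*(1/5) + 0*(-1/6)))*31 = (-4 + (-7*1/5 + 0))*31 = (-4 + (-7/5 + 0))*31 = (-4 - 7/5)*31 = -27/5*31 = -837/5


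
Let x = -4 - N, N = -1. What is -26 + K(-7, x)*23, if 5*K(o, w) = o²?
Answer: 997/5 ≈ 199.40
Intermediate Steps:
x = -3 (x = -4 - 1*(-1) = -4 + 1 = -3)
K(o, w) = o²/5
-26 + K(-7, x)*23 = -26 + ((⅕)*(-7)²)*23 = -26 + ((⅕)*49)*23 = -26 + (49/5)*23 = -26 + 1127/5 = 997/5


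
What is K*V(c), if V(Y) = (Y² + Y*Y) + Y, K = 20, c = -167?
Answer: 1112220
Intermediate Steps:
V(Y) = Y + 2*Y² (V(Y) = (Y² + Y²) + Y = 2*Y² + Y = Y + 2*Y²)
K*V(c) = 20*(-167*(1 + 2*(-167))) = 20*(-167*(1 - 334)) = 20*(-167*(-333)) = 20*55611 = 1112220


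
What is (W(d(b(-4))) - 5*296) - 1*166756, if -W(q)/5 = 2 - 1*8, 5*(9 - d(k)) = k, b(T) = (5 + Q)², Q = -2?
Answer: -168206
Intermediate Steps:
b(T) = 9 (b(T) = (5 - 2)² = 3² = 9)
d(k) = 9 - k/5
W(q) = 30 (W(q) = -5*(2 - 1*8) = -5*(2 - 8) = -5*(-6) = 30)
(W(d(b(-4))) - 5*296) - 1*166756 = (30 - 5*296) - 1*166756 = (30 - 1480) - 166756 = -1450 - 166756 = -168206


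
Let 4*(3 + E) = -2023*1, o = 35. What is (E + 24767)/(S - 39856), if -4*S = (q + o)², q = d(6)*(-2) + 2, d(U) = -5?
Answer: -5107/8507 ≈ -0.60033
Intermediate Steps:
q = 12 (q = -5*(-2) + 2 = 10 + 2 = 12)
E = -2035/4 (E = -3 + (-2023*1)/4 = -3 + (¼)*(-2023) = -3 - 2023/4 = -2035/4 ≈ -508.75)
S = -2209/4 (S = -(12 + 35)²/4 = -¼*47² = -¼*2209 = -2209/4 ≈ -552.25)
(E + 24767)/(S - 39856) = (-2035/4 + 24767)/(-2209/4 - 39856) = 97033/(4*(-161633/4)) = (97033/4)*(-4/161633) = -5107/8507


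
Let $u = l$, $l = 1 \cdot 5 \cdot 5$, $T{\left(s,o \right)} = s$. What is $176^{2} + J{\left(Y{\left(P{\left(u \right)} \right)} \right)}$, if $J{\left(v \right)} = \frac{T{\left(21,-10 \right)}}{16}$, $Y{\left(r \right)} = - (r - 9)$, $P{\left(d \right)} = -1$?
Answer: $\frac{495637}{16} \approx 30977.0$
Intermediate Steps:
$l = 25$ ($l = 5 \cdot 5 = 25$)
$u = 25$
$Y{\left(r \right)} = 9 - r$ ($Y{\left(r \right)} = - (-9 + r) = 9 - r$)
$J{\left(v \right)} = \frac{21}{16}$
$176^{2} + J{\left(Y{\left(P{\left(u \right)} \right)} \right)} = 176^{2} + \frac{21}{16} = 30976 + \frac{21}{16} = \frac{495637}{16}$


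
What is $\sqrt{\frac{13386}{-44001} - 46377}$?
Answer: $\frac{i \sqrt{9976726913307}}{14667} \approx 215.35 i$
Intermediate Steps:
$\sqrt{\frac{13386}{-44001} - 46377} = \sqrt{13386 \left(- \frac{1}{44001}\right) - 46377} = \sqrt{- \frac{4462}{14667} - 46377} = \sqrt{- \frac{680215921}{14667}} = \frac{i \sqrt{9976726913307}}{14667}$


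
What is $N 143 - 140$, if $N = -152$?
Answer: $-21876$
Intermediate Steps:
$N 143 - 140 = \left(-152\right) 143 - 140 = -21736 - 140 = -21876$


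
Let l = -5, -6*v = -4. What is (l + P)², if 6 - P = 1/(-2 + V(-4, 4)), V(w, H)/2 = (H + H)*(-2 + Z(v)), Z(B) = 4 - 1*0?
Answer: 841/900 ≈ 0.93444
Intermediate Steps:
v = ⅔ (v = -⅙*(-4) = ⅔ ≈ 0.66667)
Z(B) = 4 (Z(B) = 4 + 0 = 4)
V(w, H) = 8*H (V(w, H) = 2*((H + H)*(-2 + 4)) = 2*((2*H)*2) = 2*(4*H) = 8*H)
P = 179/30 (P = 6 - 1/(-2 + 8*4) = 6 - 1/(-2 + 32) = 6 - 1/30 = 179/30 ≈ 5.9667)
(l + P)² = (-5 + 179/30)² = (29/30)² = 841/900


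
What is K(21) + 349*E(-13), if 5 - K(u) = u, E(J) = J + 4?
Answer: -3157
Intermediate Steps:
E(J) = 4 + J
K(u) = 5 - u
K(21) + 349*E(-13) = (5 - 1*21) + 349*(4 - 13) = (5 - 21) + 349*(-9) = -16 - 3141 = -3157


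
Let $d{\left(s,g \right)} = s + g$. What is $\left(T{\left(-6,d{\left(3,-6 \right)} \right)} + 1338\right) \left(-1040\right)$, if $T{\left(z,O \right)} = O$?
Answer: $-1388400$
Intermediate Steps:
$d{\left(s,g \right)} = g + s$
$\left(T{\left(-6,d{\left(3,-6 \right)} \right)} + 1338\right) \left(-1040\right) = \left(\left(-6 + 3\right) + 1338\right) \left(-1040\right) = \left(-3 + 1338\right) \left(-1040\right) = 1335 \left(-1040\right) = -1388400$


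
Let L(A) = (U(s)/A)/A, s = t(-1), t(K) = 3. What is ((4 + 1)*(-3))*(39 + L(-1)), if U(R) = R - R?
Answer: -585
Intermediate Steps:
s = 3
U(R) = 0
L(A) = 0 (L(A) = (0/A)/A = 0/A = 0)
((4 + 1)*(-3))*(39 + L(-1)) = ((4 + 1)*(-3))*(39 + 0) = (5*(-3))*39 = -15*39 = -585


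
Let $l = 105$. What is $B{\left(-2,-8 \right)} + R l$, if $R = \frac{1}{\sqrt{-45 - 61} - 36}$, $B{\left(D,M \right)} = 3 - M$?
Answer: $\frac{5821}{701} - \frac{105 i \sqrt{106}}{1402} \approx 8.3038 - 0.77107 i$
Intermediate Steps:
$R = \frac{1}{-36 + i \sqrt{106}}$ ($R = \frac{1}{\sqrt{-106} - 36} = \frac{1}{i \sqrt{106} - 36} = \frac{1}{-36 + i \sqrt{106}} \approx -0.025678 - 0.0073435 i$)
$B{\left(-2,-8 \right)} + R l = \left(3 - -8\right) + \left(- \frac{18}{701} - \frac{i \sqrt{106}}{1402}\right) 105 = \left(3 + 8\right) - \left(\frac{1890}{701} + \frac{105 i \sqrt{106}}{1402}\right) = 11 - \left(\frac{1890}{701} + \frac{105 i \sqrt{106}}{1402}\right) = \frac{5821}{701} - \frac{105 i \sqrt{106}}{1402}$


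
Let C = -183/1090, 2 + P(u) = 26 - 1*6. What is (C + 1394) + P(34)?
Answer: 1538897/1090 ≈ 1411.8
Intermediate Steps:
P(u) = 18 (P(u) = -2 + (26 - 1*6) = -2 + (26 - 6) = -2 + 20 = 18)
C = -183/1090 (C = -183*1/1090 = -183/1090 ≈ -0.16789)
(C + 1394) + P(34) = (-183/1090 + 1394) + 18 = 1519277/1090 + 18 = 1538897/1090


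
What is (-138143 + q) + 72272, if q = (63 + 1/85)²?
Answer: -447231239/7225 ≈ -61901.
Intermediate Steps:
q = 28686736/7225 (q = (63 + 1/85)² = (5356/85)² = 28686736/7225 ≈ 3970.5)
(-138143 + q) + 72272 = (-138143 + 28686736/7225) + 72272 = -969396439/7225 + 72272 = -447231239/7225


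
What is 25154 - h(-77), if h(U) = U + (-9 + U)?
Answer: 25317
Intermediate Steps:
h(U) = -9 + 2*U
25154 - h(-77) = 25154 - (-9 + 2*(-77)) = 25154 - (-9 - 154) = 25154 - 1*(-163) = 25154 + 163 = 25317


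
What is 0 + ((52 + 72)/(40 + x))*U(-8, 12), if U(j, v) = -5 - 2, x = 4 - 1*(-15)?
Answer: -868/59 ≈ -14.712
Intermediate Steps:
x = 19 (x = 4 + 15 = 19)
U(j, v) = -7
0 + ((52 + 72)/(40 + x))*U(-8, 12) = 0 + ((52 + 72)/(40 + 19))*(-7) = 0 + (124/59)*(-7) = 0 - 868/59 = -868/59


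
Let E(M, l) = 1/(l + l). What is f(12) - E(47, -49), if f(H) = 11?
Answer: 1079/98 ≈ 11.010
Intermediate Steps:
E(M, l) = 1/(2*l)
f(12) - E(47, -49) = 11 - 1/(2*(-49)) = 11 - (-1)/(2*49) = 11 - 1*(-1/98) = 11 + 1/98 = 1079/98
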